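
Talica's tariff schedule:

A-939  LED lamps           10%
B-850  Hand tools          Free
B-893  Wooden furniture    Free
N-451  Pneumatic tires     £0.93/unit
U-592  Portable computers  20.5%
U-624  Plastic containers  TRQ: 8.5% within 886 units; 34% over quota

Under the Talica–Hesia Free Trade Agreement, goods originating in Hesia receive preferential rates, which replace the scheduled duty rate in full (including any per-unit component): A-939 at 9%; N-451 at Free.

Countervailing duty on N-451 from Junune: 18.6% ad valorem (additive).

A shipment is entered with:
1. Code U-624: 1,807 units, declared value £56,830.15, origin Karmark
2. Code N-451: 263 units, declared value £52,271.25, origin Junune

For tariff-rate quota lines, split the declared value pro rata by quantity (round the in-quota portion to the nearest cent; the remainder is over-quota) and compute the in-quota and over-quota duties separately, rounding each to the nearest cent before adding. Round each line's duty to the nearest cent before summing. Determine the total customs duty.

£22,183.79

Line 1 (U-624, Karmark, 1,807 units, £56,830.15):
Code U-624 is under a tariff-rate quota (threshold 886 units). In-quota: 886 units at 8.5%; over-quota: 921 units at 34%.
Pro-rata value split: in-quota = £56,830.15 × 886/1,807 = £27,864.70; over-quota = £56,830.15 − £27,864.70 = £28,965.45.
In-quota duty = £27,864.70 × 8.5% = £2,368.50. Over-quota duty = £28,965.45 × 34% = £9,848.25.
Line duty = £2,368.50 + £9,848.25 = £12,216.75.
Line 2 (N-451, Junune, 263 units, £52,271.25):
Base rate for N-451 is £0.93/unit.
N-451 has an FTA preferential rate, but origin Junune is not Hesia; base rate stands.
Additional duty on N-451 from Junune: +18.6% ad valorem. Applied ad valorem rate = 18.6%.
Duty = £52,271.25 × 18.6% + 263 × £0.93 = £9,967.04.
Total = £12,216.75 + £9,967.04 = £22,183.79.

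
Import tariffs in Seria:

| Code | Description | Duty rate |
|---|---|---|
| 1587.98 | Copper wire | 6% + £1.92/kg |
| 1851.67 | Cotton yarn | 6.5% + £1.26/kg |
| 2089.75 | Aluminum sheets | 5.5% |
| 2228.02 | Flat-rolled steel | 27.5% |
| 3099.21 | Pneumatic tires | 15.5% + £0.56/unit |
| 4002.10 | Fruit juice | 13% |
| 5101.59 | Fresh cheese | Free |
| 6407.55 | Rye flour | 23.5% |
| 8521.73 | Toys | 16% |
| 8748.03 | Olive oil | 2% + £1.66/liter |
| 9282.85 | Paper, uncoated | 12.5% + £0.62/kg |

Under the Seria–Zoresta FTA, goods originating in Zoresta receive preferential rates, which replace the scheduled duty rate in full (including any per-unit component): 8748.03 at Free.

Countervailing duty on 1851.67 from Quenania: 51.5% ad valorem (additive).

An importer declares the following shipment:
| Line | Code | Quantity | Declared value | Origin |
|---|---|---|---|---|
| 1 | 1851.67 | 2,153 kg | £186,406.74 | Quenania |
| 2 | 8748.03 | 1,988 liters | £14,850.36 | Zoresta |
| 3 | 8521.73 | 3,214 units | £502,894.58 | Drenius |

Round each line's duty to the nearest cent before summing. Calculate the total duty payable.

Line 1 (1851.67, Quenania, 2,153 kg, £186,406.74):
Base rate for 1851.67 is 6.5% + £1.26/kg.
Additional duty on 1851.67 from Quenania: +51.5%. Applied ad valorem rate: 6.5% + 51.5% = 58%.
Duty = £186,406.74 × 58% + 2,153 × £1.26 = £110,828.69.
Line 2 (8748.03, Zoresta, 1,988 liters, £14,850.36):
Base rate for 8748.03 is 2% + £1.66/liter.
Origin Zoresta qualifies under the Seria–Zoresta agreement and 8748.03 is covered: preferential rate Free applies instead.
Duty = £14,850.36 × 0% = £0.00.
Line 3 (8521.73, Drenius, 3,214 units, £502,894.58):
Base rate for 8521.73 is 16%.
Duty = £502,894.58 × 16% = £80,463.13.
Total = £110,828.69 + £0.00 + £80,463.13 = £191,291.82.

£191,291.82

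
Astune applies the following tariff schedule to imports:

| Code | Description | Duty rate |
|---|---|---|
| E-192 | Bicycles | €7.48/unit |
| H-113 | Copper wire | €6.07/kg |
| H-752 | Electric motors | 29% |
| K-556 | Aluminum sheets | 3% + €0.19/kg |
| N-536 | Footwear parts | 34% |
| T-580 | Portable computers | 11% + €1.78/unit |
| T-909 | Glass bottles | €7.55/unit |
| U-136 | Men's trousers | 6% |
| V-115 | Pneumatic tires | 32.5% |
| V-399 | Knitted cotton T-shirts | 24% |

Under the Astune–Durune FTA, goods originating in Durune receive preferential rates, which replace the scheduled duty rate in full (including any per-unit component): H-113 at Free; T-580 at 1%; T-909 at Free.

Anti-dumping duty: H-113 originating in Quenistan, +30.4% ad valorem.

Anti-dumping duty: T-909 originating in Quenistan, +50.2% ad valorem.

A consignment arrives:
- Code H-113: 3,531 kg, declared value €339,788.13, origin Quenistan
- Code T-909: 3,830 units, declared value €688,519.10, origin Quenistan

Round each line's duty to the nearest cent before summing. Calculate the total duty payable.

€499,281.85

Line 1 (H-113, Quenistan, 3,531 kg, €339,788.13):
Base rate for H-113 is €6.07/kg.
H-113 has an FTA preferential rate, but origin Quenistan is not Durune; base rate stands.
Additional duty on H-113 from Quenistan: +30.4% ad valorem. Applied ad valorem rate = 30.4%.
Duty = €339,788.13 × 30.4% + 3,531 × €6.07 = €124,728.76.
Line 2 (T-909, Quenistan, 3,830 units, €688,519.10):
Base rate for T-909 is €7.55/unit.
T-909 has an FTA preferential rate, but origin Quenistan is not Durune; base rate stands.
Additional duty on T-909 from Quenistan: +50.2% ad valorem. Applied ad valorem rate = 50.2%.
Duty = €688,519.10 × 50.2% + 3,830 × €7.55 = €374,553.09.
Total = €124,728.76 + €374,553.09 = €499,281.85.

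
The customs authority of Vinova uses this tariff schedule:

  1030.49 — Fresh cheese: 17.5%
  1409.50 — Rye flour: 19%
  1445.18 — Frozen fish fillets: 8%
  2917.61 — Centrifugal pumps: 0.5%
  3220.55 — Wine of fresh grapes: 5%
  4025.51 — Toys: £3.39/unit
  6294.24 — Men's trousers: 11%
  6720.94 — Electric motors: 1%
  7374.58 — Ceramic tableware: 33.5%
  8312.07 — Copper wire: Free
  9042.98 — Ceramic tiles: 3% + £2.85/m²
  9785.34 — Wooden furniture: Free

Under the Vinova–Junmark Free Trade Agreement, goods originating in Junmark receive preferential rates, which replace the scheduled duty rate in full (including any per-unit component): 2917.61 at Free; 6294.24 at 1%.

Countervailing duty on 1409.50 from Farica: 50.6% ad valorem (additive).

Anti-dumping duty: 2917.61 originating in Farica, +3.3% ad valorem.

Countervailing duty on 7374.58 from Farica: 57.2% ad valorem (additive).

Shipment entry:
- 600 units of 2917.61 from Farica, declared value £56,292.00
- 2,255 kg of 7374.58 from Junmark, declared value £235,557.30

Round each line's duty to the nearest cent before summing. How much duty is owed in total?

£81,050.80

Line 1 (2917.61, Farica, 600 units, £56,292.00):
Base rate for 2917.61 is 0.5%.
2917.61 has an FTA preferential rate, but origin Farica is not Junmark; base rate stands.
Additional duty on 2917.61 from Farica: +3.3%. Applied ad valorem rate: 0.5% + 3.3% = 3.8%.
Duty = £56,292.00 × 3.8% = £2,139.10.
Line 2 (7374.58, Junmark, 2,255 kg, £235,557.30):
Base rate for 7374.58 is 33.5%.
Origin Junmark is the FTA partner but 7374.58 is not on the preference list; base rate stands.
The additional-duty order on 7374.58 targets Farica, not Junmark; it does not apply.
Duty = £235,557.30 × 33.5% = £78,911.70.
Total = £2,139.10 + £78,911.70 = £81,050.80.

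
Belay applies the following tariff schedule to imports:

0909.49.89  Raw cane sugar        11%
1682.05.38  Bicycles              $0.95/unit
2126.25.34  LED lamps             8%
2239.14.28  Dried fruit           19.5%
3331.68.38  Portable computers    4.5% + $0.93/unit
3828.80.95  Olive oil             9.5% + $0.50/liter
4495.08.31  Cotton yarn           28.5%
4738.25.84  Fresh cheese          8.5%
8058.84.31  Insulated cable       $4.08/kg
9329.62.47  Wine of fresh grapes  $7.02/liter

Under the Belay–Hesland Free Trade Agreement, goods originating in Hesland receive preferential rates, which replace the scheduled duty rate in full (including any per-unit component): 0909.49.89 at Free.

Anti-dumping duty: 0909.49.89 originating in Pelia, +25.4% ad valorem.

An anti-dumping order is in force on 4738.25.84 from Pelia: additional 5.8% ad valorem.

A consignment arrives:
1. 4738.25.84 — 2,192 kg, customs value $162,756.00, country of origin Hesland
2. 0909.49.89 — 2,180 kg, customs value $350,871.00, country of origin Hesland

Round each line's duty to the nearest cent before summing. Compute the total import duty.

$13,834.26

Line 1 (4738.25.84, Hesland, 2,192 kg, $162,756.00):
Base rate for 4738.25.84 is 8.5%.
Origin Hesland is the FTA partner but 4738.25.84 is not on the preference list; base rate stands.
The additional-duty order on 4738.25.84 targets Pelia, not Hesland; it does not apply.
Duty = $162,756.00 × 8.5% = $13,834.26.
Line 2 (0909.49.89, Hesland, 2,180 kg, $350,871.00):
Base rate for 0909.49.89 is 11%.
Origin Hesland qualifies under the Belay–Hesland agreement and 0909.49.89 is covered: preferential rate Free applies instead.
The additional-duty order on 0909.49.89 targets Pelia, not Hesland; it does not apply.
Duty = $350,871.00 × 0% = $0.00.
Total = $13,834.26 + $0.00 = $13,834.26.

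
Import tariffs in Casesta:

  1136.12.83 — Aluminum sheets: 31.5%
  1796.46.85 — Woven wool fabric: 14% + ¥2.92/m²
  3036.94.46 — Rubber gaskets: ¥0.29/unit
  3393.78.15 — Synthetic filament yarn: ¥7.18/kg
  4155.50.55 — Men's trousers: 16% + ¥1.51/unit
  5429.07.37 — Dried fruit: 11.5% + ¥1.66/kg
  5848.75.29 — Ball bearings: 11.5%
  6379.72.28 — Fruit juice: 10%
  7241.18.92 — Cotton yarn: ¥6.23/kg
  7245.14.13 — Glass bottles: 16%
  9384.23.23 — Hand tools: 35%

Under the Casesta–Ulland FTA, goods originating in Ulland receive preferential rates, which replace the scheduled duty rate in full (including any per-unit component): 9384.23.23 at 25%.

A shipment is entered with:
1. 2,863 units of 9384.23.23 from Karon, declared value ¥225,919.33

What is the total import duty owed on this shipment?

¥79,071.77

Line 1 (9384.23.23, Karon, 2,863 units, ¥225,919.33):
Base rate for 9384.23.23 is 35%.
9384.23.23 has an FTA preferential rate, but origin Karon is not Ulland; base rate stands.
Duty = ¥225,919.33 × 35% = ¥79,071.77.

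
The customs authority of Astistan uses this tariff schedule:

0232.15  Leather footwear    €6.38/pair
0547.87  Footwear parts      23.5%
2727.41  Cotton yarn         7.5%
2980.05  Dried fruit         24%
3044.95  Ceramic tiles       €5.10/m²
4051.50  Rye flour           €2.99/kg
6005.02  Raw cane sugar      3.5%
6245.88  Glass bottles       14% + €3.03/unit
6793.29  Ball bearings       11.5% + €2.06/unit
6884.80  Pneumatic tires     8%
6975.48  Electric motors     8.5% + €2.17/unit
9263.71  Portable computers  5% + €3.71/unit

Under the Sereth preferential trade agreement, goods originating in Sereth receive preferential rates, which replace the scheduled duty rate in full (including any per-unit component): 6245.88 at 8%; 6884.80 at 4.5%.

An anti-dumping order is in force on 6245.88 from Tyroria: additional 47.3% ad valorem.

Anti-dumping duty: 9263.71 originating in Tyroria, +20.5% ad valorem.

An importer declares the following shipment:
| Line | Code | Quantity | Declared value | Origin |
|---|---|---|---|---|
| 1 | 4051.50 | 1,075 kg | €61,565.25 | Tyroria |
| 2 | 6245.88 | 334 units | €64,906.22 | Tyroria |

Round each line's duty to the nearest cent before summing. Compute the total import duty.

€44,013.78

Line 1 (4051.50, Tyroria, 1,075 kg, €61,565.25):
Base rate for 4051.50 is €2.99/kg.
Duty = 1,075 × €2.99 = €3,214.25.
Line 2 (6245.88, Tyroria, 334 units, €64,906.22):
Base rate for 6245.88 is 14% + €3.03/unit.
6245.88 has an FTA preferential rate, but origin Tyroria is not Sereth; base rate stands.
Additional duty on 6245.88 from Tyroria: +47.3%. Applied ad valorem rate: 14% + 47.3% = 61.3%.
Duty = €64,906.22 × 61.3% + 334 × €3.03 = €40,799.53.
Total = €3,214.25 + €40,799.53 = €44,013.78.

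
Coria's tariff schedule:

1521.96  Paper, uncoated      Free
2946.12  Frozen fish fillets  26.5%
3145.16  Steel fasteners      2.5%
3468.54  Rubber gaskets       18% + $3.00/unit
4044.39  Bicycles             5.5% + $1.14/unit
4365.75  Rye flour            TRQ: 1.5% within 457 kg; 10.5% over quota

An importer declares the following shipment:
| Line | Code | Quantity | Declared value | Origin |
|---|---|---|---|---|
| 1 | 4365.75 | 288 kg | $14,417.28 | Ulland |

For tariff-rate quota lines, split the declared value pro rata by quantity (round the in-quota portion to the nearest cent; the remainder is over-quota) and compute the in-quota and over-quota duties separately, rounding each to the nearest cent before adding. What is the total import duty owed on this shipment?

Line 1 (4365.75, Ulland, 288 kg, $14,417.28):
Code 4365.75 is under a tariff-rate quota (threshold 457 kg). Quantity 288 kg is within the quota, so the in-quota rate 1.5% applies to the full value.
Duty = $14,417.28 × 1.5% = $216.26.

$216.26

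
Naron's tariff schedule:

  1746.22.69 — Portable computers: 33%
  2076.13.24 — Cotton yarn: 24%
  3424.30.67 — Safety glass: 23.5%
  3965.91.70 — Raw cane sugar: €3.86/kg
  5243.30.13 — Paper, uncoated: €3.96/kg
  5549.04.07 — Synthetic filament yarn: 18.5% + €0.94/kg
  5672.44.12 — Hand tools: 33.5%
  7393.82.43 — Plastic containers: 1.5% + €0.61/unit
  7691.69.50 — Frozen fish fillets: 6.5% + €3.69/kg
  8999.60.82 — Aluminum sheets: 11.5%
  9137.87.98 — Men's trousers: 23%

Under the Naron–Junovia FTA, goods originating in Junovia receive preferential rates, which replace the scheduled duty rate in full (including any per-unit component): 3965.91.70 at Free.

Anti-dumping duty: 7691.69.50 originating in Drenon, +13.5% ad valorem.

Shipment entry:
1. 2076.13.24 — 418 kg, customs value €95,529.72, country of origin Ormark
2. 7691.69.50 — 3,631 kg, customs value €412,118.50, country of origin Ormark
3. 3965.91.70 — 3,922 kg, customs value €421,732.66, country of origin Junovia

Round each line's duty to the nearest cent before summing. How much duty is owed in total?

€63,113.22

Line 1 (2076.13.24, Ormark, 418 kg, €95,529.72):
Base rate for 2076.13.24 is 24%.
Duty = €95,529.72 × 24% = €22,927.13.
Line 2 (7691.69.50, Ormark, 3,631 kg, €412,118.50):
Base rate for 7691.69.50 is 6.5% + €3.69/kg.
The additional-duty order on 7691.69.50 targets Drenon, not Ormark; it does not apply.
Duty = €412,118.50 × 6.5% + 3,631 × €3.69 = €40,186.09.
Line 3 (3965.91.70, Junovia, 3,922 kg, €421,732.66):
Base rate for 3965.91.70 is €3.86/kg.
Origin Junovia qualifies under the Naron–Junovia agreement and 3965.91.70 is covered: preferential rate Free applies instead.
Duty = €421,732.66 × 0% = €0.00.
Total = €22,927.13 + €40,186.09 + €0.00 = €63,113.22.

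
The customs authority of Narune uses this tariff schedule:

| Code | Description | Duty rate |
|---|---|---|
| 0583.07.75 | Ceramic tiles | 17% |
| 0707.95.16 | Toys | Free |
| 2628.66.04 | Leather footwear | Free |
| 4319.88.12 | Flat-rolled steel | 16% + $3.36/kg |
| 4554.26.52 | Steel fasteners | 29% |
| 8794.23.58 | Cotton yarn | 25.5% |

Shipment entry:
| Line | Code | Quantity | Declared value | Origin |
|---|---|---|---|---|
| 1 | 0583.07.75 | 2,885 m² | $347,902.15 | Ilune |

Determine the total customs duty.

$59,143.37

Line 1 (0583.07.75, Ilune, 2,885 m², $347,902.15):
Base rate for 0583.07.75 is 17%.
Duty = $347,902.15 × 17% = $59,143.37.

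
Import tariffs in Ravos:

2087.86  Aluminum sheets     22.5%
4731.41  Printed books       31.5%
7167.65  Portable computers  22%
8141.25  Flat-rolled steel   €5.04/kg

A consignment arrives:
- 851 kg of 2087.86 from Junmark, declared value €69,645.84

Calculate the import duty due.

Line 1 (2087.86, Junmark, 851 kg, €69,645.84):
Base rate for 2087.86 is 22.5%.
Duty = €69,645.84 × 22.5% = €15,670.31.

€15,670.31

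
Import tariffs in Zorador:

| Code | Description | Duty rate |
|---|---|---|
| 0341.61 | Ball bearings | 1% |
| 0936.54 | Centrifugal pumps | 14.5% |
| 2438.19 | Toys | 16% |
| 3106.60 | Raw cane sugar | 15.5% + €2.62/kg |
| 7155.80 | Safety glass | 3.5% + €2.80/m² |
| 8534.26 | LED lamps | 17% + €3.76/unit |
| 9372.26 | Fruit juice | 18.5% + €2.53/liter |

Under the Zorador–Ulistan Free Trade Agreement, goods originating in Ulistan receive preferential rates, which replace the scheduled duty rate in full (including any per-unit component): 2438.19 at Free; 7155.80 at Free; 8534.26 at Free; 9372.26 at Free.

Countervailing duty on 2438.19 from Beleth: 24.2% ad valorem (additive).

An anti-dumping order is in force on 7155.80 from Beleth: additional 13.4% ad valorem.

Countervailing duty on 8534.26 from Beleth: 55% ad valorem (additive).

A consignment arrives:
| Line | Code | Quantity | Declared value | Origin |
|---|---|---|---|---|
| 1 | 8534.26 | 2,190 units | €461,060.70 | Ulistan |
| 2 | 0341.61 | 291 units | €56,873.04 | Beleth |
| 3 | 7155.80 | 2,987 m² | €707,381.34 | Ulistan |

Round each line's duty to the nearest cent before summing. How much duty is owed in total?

Line 1 (8534.26, Ulistan, 2,190 units, €461,060.70):
Base rate for 8534.26 is 17% + €3.76/unit.
Origin Ulistan qualifies under the Zorador–Ulistan agreement and 8534.26 is covered: preferential rate Free applies instead.
The additional-duty order on 8534.26 targets Beleth, not Ulistan; it does not apply.
Duty = €461,060.70 × 0% = €0.00.
Line 2 (0341.61, Beleth, 291 units, €56,873.04):
Base rate for 0341.61 is 1%.
Duty = €56,873.04 × 1% = €568.73.
Line 3 (7155.80, Ulistan, 2,987 m², €707,381.34):
Base rate for 7155.80 is 3.5% + €2.80/m².
Origin Ulistan qualifies under the Zorador–Ulistan agreement and 7155.80 is covered: preferential rate Free applies instead.
The additional-duty order on 7155.80 targets Beleth, not Ulistan; it does not apply.
Duty = €707,381.34 × 0% = €0.00.
Total = €0.00 + €568.73 + €0.00 = €568.73.

€568.73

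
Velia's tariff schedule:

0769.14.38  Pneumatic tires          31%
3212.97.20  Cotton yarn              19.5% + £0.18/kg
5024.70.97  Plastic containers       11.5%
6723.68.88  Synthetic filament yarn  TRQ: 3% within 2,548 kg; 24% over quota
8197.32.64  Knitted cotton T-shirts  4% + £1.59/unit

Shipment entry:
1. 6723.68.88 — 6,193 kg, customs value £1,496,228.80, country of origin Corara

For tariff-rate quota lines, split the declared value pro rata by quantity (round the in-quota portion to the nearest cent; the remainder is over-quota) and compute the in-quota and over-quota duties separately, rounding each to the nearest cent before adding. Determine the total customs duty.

Line 1 (6723.68.88, Corara, 6,193 kg, £1,496,228.80):
Code 6723.68.88 is under a tariff-rate quota (threshold 2,548 kg). In-quota: 2,548 kg at 3%; over-quota: 3,645 kg at 24%.
Pro-rata value split: in-quota = £1,496,228.80 × 2,548/6,193 = £615,596.80; over-quota = £1,496,228.80 − £615,596.80 = £880,632.00.
In-quota duty = £615,596.80 × 3% = £18,467.90. Over-quota duty = £880,632.00 × 24% = £211,351.68.
Line duty = £18,467.90 + £211,351.68 = £229,819.58.

£229,819.58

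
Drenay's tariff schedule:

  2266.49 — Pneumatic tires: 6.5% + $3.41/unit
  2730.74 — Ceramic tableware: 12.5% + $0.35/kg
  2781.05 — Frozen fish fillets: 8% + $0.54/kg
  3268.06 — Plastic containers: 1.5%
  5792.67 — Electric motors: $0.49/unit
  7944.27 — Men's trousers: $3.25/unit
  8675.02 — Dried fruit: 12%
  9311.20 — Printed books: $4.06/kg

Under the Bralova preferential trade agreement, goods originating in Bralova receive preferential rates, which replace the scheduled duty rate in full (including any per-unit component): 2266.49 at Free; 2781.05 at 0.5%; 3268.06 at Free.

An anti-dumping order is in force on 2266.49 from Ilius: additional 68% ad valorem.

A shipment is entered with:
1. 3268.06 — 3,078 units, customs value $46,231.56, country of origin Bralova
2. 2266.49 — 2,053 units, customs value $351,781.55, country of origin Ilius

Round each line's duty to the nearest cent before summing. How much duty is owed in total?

Line 1 (3268.06, Bralova, 3,078 units, $46,231.56):
Base rate for 3268.06 is 1.5%.
Origin Bralova qualifies under the Drenay–Bralova agreement and 3268.06 is covered: preferential rate Free applies instead.
Duty = $46,231.56 × 0% = $0.00.
Line 2 (2266.49, Ilius, 2,053 units, $351,781.55):
Base rate for 2266.49 is 6.5% + $3.41/unit.
2266.49 has an FTA preferential rate, but origin Ilius is not Bralova; base rate stands.
Additional duty on 2266.49 from Ilius: +68%. Applied ad valorem rate: 6.5% + 68% = 74.5%.
Duty = $351,781.55 × 74.5% + 2,053 × $3.41 = $269,077.98.
Total = $0.00 + $269,077.98 = $269,077.98.

$269,077.98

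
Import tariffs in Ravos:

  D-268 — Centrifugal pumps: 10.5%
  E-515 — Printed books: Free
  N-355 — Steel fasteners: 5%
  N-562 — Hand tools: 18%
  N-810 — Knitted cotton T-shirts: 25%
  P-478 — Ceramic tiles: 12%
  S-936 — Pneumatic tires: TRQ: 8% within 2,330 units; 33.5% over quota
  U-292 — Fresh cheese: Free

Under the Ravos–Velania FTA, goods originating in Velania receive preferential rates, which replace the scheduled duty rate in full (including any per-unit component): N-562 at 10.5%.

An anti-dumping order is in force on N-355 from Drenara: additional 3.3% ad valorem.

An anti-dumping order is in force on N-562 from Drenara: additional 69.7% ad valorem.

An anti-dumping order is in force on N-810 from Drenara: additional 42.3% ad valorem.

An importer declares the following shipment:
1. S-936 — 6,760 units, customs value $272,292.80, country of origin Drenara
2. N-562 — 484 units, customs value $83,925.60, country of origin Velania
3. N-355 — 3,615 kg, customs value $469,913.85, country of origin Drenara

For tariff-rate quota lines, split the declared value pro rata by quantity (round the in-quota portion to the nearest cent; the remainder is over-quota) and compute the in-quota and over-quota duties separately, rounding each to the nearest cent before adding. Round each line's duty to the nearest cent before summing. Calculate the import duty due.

Line 1 (S-936, Drenara, 6,760 units, $272,292.80):
Code S-936 is under a tariff-rate quota (threshold 2,330 units). In-quota: 2,330 units at 8%; over-quota: 4,430 units at 33.5%.
Pro-rata value split: in-quota = $272,292.80 × 2,330/6,760 = $93,852.40; over-quota = $272,292.80 − $93,852.40 = $178,440.40.
In-quota duty = $93,852.40 × 8% = $7,508.19. Over-quota duty = $178,440.40 × 33.5% = $59,777.53.
Line duty = $7,508.19 + $59,777.53 = $67,285.72.
Line 2 (N-562, Velania, 484 units, $83,925.60):
Base rate for N-562 is 18%.
Origin Velania qualifies under the Ravos–Velania agreement and N-562 is covered: preferential rate 10.5% applies instead.
The additional-duty order on N-562 targets Drenara, not Velania; it does not apply.
Duty = $83,925.60 × 10.5% = $8,812.19.
Line 3 (N-355, Drenara, 3,615 kg, $469,913.85):
Base rate for N-355 is 5%.
Additional duty on N-355 from Drenara: +3.3%. Applied ad valorem rate: 5% + 3.3% = 8.3%.
Duty = $469,913.85 × 8.3% = $39,002.85.
Total = $67,285.72 + $8,812.19 + $39,002.85 = $115,100.76.

$115,100.76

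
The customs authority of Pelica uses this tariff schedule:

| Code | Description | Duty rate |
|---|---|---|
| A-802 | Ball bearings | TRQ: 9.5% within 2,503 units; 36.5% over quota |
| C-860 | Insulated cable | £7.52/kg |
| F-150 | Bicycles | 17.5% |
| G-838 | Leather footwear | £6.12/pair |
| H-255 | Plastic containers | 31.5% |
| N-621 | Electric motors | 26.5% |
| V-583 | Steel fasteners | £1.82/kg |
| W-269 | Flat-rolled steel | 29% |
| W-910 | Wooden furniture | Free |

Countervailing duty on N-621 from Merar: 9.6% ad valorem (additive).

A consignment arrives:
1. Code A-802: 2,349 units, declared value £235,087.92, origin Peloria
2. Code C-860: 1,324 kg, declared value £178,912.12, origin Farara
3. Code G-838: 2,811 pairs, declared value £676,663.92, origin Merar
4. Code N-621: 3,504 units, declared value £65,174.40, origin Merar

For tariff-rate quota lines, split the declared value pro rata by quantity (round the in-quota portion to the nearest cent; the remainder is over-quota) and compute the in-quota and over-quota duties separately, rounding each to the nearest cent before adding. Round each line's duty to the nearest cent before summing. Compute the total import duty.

Line 1 (A-802, Peloria, 2,349 units, £235,087.92):
Code A-802 is under a tariff-rate quota (threshold 2,503 units). Quantity 2,349 units is within the quota, so the in-quota rate 9.5% applies to the full value.
Duty = £235,087.92 × 9.5% = £22,333.35.
Line 2 (C-860, Farara, 1,324 kg, £178,912.12):
Base rate for C-860 is £7.52/kg.
Duty = 1,324 × £7.52 = £9,956.48.
Line 3 (G-838, Merar, 2,811 pairs, £676,663.92):
Base rate for G-838 is £6.12/pair.
Duty = 2,811 × £6.12 = £17,203.32.
Line 4 (N-621, Merar, 3,504 units, £65,174.40):
Base rate for N-621 is 26.5%.
Additional duty on N-621 from Merar: +9.6%. Applied ad valorem rate: 26.5% + 9.6% = 36.1%.
Duty = £65,174.40 × 36.1% = £23,527.96.
Total = £22,333.35 + £9,956.48 + £17,203.32 + £23,527.96 = £73,021.11.

£73,021.11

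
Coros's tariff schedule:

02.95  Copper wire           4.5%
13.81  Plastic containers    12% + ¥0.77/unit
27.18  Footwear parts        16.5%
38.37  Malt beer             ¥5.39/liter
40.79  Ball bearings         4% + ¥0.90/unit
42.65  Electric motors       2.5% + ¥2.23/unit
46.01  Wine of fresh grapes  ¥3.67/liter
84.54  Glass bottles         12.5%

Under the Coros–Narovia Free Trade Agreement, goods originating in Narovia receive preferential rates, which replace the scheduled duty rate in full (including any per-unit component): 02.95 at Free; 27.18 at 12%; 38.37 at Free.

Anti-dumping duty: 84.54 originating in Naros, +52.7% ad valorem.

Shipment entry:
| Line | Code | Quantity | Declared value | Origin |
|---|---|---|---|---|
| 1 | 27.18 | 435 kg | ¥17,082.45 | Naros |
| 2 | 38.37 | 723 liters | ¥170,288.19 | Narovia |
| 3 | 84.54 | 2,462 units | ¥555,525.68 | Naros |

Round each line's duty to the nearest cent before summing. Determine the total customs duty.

¥365,021.34

Line 1 (27.18, Naros, 435 kg, ¥17,082.45):
Base rate for 27.18 is 16.5%.
27.18 has an FTA preferential rate, but origin Naros is not Narovia; base rate stands.
Duty = ¥17,082.45 × 16.5% = ¥2,818.60.
Line 2 (38.37, Narovia, 723 liters, ¥170,288.19):
Base rate for 38.37 is ¥5.39/liter.
Origin Narovia qualifies under the Coros–Narovia agreement and 38.37 is covered: preferential rate Free applies instead.
Duty = ¥170,288.19 × 0% = ¥0.00.
Line 3 (84.54, Naros, 2,462 units, ¥555,525.68):
Base rate for 84.54 is 12.5%.
Additional duty on 84.54 from Naros: +52.7%. Applied ad valorem rate: 12.5% + 52.7% = 65.2%.
Duty = ¥555,525.68 × 65.2% = ¥362,202.74.
Total = ¥2,818.60 + ¥0.00 + ¥362,202.74 = ¥365,021.34.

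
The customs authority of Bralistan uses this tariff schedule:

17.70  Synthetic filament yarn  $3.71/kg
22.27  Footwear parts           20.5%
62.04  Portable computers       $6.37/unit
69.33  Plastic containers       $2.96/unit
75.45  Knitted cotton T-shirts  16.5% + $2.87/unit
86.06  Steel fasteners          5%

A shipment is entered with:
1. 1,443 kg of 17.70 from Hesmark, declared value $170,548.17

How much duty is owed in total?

Line 1 (17.70, Hesmark, 1,443 kg, $170,548.17):
Base rate for 17.70 is $3.71/kg.
Duty = 1,443 × $3.71 = $5,353.53.

$5,353.53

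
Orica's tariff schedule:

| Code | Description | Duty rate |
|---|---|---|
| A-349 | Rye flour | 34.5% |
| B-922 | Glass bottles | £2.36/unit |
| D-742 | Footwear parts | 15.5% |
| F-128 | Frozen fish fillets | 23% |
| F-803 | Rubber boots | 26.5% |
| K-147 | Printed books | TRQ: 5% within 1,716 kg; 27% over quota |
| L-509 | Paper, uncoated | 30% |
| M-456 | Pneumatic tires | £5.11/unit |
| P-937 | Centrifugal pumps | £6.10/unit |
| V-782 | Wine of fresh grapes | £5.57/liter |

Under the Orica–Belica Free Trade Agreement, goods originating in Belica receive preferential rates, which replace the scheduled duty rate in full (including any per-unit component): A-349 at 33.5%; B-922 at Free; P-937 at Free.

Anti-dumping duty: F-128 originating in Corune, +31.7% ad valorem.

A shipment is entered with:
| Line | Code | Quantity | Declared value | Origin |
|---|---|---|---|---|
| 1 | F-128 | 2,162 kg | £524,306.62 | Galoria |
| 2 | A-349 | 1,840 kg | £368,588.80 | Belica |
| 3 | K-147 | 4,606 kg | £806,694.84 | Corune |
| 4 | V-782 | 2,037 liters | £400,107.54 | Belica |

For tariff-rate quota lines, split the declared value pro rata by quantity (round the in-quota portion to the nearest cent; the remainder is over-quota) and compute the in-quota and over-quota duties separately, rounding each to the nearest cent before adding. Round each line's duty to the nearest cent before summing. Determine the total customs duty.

£407,102.61

Line 1 (F-128, Galoria, 2,162 kg, £524,306.62):
Base rate for F-128 is 23%.
The additional-duty order on F-128 targets Corune, not Galoria; it does not apply.
Duty = £524,306.62 × 23% = £120,590.52.
Line 2 (A-349, Belica, 1,840 kg, £368,588.80):
Base rate for A-349 is 34.5%.
Origin Belica qualifies under the Orica–Belica agreement and A-349 is covered: preferential rate 33.5% applies instead.
Duty = £368,588.80 × 33.5% = £123,477.25.
Line 3 (K-147, Corune, 4,606 kg, £806,694.84):
Code K-147 is under a tariff-rate quota (threshold 1,716 kg). In-quota: 1,716 kg at 5%; over-quota: 2,890 kg at 27%.
Pro-rata value split: in-quota = £806,694.84 × 1,716/4,606 = £300,540.24; over-quota = £806,694.84 − £300,540.24 = £506,154.60.
In-quota duty = £300,540.24 × 5% = £15,027.01. Over-quota duty = £506,154.60 × 27% = £136,661.74.
Line duty = £15,027.01 + £136,661.74 = £151,688.75.
Line 4 (V-782, Belica, 2,037 liters, £400,107.54):
Base rate for V-782 is £5.57/liter.
Origin Belica is the FTA partner but V-782 is not on the preference list; base rate stands.
Duty = 2,037 × £5.57 = £11,346.09.
Total = £120,590.52 + £123,477.25 + £151,688.75 + £11,346.09 = £407,102.61.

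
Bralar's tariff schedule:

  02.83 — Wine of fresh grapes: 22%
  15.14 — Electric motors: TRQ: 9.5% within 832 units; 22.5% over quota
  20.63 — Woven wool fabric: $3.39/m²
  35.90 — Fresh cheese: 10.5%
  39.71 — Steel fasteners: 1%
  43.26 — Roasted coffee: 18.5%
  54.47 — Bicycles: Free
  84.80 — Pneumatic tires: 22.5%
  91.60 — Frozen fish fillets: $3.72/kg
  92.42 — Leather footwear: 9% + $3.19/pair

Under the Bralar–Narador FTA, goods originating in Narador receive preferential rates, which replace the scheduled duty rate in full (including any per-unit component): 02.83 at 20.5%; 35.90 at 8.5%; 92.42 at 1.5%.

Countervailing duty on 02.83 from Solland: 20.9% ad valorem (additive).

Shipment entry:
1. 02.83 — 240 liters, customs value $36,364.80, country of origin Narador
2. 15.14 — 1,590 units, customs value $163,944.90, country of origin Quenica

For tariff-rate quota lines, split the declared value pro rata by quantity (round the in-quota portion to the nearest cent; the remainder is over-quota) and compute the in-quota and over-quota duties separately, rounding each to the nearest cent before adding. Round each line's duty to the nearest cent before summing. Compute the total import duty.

$33,190.00

Line 1 (02.83, Narador, 240 liters, $36,364.80):
Base rate for 02.83 is 22%.
Origin Narador qualifies under the Bralar–Narador agreement and 02.83 is covered: preferential rate 20.5% applies instead.
The additional-duty order on 02.83 targets Solland, not Narador; it does not apply.
Duty = $36,364.80 × 20.5% = $7,454.78.
Line 2 (15.14, Quenica, 1,590 units, $163,944.90):
Code 15.14 is under a tariff-rate quota (threshold 832 units). In-quota: 832 units at 9.5%; over-quota: 758 units at 22.5%.
Pro-rata value split: in-quota = $163,944.90 × 832/1,590 = $85,787.52; over-quota = $163,944.90 − $85,787.52 = $78,157.38.
In-quota duty = $85,787.52 × 9.5% = $8,149.81. Over-quota duty = $78,157.38 × 22.5% = $17,585.41.
Line duty = $8,149.81 + $17,585.41 = $25,735.22.
Total = $7,454.78 + $25,735.22 = $33,190.00.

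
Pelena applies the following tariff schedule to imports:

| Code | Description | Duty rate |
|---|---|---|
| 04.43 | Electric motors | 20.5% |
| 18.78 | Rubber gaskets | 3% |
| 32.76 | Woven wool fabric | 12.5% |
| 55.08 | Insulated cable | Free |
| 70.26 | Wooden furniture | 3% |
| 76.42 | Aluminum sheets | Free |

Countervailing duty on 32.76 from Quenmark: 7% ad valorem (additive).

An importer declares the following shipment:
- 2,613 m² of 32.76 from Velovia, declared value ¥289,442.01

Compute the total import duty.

¥36,180.25

Line 1 (32.76, Velovia, 2,613 m², ¥289,442.01):
Base rate for 32.76 is 12.5%.
The additional-duty order on 32.76 targets Quenmark, not Velovia; it does not apply.
Duty = ¥289,442.01 × 12.5% = ¥36,180.25.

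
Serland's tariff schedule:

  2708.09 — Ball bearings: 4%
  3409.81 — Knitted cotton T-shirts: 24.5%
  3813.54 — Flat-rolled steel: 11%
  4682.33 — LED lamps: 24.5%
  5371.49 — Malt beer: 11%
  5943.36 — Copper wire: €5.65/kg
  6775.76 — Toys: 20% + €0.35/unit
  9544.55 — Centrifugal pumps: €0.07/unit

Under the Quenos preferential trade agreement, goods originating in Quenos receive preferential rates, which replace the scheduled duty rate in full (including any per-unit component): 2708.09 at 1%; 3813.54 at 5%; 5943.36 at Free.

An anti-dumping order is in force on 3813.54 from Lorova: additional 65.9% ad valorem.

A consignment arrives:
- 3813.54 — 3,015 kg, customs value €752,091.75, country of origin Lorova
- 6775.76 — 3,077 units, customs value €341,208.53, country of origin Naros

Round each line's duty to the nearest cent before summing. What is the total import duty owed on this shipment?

€647,677.22

Line 1 (3813.54, Lorova, 3,015 kg, €752,091.75):
Base rate for 3813.54 is 11%.
3813.54 has an FTA preferential rate, but origin Lorova is not Quenos; base rate stands.
Additional duty on 3813.54 from Lorova: +65.9%. Applied ad valorem rate: 11% + 65.9% = 76.9%.
Duty = €752,091.75 × 76.9% = €578,358.56.
Line 2 (6775.76, Naros, 3,077 units, €341,208.53):
Base rate for 6775.76 is 20% + €0.35/unit.
Duty = €341,208.53 × 20% + 3,077 × €0.35 = €69,318.66.
Total = €578,358.56 + €69,318.66 = €647,677.22.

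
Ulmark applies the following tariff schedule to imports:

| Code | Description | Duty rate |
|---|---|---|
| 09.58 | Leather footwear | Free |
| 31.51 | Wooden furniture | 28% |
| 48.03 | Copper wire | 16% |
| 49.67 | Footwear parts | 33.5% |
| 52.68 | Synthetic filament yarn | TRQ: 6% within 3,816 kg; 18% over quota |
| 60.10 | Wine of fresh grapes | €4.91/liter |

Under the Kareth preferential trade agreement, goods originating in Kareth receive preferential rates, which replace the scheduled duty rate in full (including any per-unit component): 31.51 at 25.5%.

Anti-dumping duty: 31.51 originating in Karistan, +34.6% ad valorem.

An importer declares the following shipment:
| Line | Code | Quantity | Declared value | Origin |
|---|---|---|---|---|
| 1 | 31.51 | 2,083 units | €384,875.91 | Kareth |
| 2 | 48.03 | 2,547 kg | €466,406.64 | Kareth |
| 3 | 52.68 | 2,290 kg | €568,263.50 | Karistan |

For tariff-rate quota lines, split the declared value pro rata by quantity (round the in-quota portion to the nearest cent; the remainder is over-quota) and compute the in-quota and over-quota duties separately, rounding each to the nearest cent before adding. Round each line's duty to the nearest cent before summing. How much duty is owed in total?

€206,864.23

Line 1 (31.51, Kareth, 2,083 units, €384,875.91):
Base rate for 31.51 is 28%.
Origin Kareth qualifies under the Ulmark–Kareth agreement and 31.51 is covered: preferential rate 25.5% applies instead.
The additional-duty order on 31.51 targets Karistan, not Kareth; it does not apply.
Duty = €384,875.91 × 25.5% = €98,143.36.
Line 2 (48.03, Kareth, 2,547 kg, €466,406.64):
Base rate for 48.03 is 16%.
Origin Kareth is the FTA partner but 48.03 is not on the preference list; base rate stands.
Duty = €466,406.64 × 16% = €74,625.06.
Line 3 (52.68, Karistan, 2,290 kg, €568,263.50):
Code 52.68 is under a tariff-rate quota (threshold 3,816 kg). Quantity 2,290 kg is within the quota, so the in-quota rate 6% applies to the full value.
Duty = €568,263.50 × 6% = €34,095.81.
Total = €98,143.36 + €74,625.06 + €34,095.81 = €206,864.23.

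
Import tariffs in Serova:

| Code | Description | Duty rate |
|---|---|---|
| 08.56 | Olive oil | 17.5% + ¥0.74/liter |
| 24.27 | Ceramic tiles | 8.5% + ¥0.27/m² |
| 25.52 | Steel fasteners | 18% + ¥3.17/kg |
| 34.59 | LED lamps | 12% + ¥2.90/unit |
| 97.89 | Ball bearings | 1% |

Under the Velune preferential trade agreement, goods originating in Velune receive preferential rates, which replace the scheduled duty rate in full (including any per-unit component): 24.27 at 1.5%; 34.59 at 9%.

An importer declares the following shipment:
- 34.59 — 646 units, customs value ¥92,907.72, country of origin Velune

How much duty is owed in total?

¥8,361.69

Line 1 (34.59, Velune, 646 units, ¥92,907.72):
Base rate for 34.59 is 12% + ¥2.90/unit.
Origin Velune qualifies under the Serova–Velune agreement and 34.59 is covered: preferential rate 9% applies instead.
Duty = ¥92,907.72 × 9% = ¥8,361.69.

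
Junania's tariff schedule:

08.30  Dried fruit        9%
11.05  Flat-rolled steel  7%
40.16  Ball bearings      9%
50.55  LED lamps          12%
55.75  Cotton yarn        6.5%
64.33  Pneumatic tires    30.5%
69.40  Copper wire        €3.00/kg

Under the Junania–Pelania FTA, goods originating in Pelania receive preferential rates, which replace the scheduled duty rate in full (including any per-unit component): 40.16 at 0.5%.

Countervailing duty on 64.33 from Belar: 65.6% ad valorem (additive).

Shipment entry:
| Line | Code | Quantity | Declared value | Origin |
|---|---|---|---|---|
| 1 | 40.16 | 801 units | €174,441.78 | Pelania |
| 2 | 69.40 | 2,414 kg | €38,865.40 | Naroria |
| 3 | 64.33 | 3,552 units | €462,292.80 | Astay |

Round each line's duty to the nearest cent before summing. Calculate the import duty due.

Line 1 (40.16, Pelania, 801 units, €174,441.78):
Base rate for 40.16 is 9%.
Origin Pelania qualifies under the Junania–Pelania agreement and 40.16 is covered: preferential rate 0.5% applies instead.
Duty = €174,441.78 × 0.5% = €872.21.
Line 2 (69.40, Naroria, 2,414 kg, €38,865.40):
Base rate for 69.40 is €3.00/kg.
Duty = 2,414 × €3.00 = €7,242.00.
Line 3 (64.33, Astay, 3,552 units, €462,292.80):
Base rate for 64.33 is 30.5%.
The additional-duty order on 64.33 targets Belar, not Astay; it does not apply.
Duty = €462,292.80 × 30.5% = €140,999.30.
Total = €872.21 + €7,242.00 + €140,999.30 = €149,113.51.

€149,113.51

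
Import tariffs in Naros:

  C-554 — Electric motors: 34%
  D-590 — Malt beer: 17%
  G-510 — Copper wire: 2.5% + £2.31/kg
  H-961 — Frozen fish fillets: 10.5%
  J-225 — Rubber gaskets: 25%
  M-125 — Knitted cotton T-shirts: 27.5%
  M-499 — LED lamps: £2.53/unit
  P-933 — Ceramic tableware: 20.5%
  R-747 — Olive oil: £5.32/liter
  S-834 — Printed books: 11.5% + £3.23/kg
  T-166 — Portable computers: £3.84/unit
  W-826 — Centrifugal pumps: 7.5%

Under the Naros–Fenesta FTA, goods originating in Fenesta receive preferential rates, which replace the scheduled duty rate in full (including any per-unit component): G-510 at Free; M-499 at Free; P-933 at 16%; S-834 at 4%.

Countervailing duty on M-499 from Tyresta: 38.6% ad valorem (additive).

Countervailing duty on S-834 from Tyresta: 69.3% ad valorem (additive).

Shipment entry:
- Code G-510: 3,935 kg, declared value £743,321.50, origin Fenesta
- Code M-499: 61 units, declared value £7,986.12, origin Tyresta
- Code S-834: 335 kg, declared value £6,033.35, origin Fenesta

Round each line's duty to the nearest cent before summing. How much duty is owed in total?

£3,478.30

Line 1 (G-510, Fenesta, 3,935 kg, £743,321.50):
Base rate for G-510 is 2.5% + £2.31/kg.
Origin Fenesta qualifies under the Naros–Fenesta agreement and G-510 is covered: preferential rate Free applies instead.
Duty = £743,321.50 × 0% = £0.00.
Line 2 (M-499, Tyresta, 61 units, £7,986.12):
Base rate for M-499 is £2.53/unit.
M-499 has an FTA preferential rate, but origin Tyresta is not Fenesta; base rate stands.
Additional duty on M-499 from Tyresta: +38.6% ad valorem. Applied ad valorem rate = 38.6%.
Duty = £7,986.12 × 38.6% + 61 × £2.53 = £3,236.97.
Line 3 (S-834, Fenesta, 335 kg, £6,033.35):
Base rate for S-834 is 11.5% + £3.23/kg.
Origin Fenesta qualifies under the Naros–Fenesta agreement and S-834 is covered: preferential rate 4% applies instead.
The additional-duty order on S-834 targets Tyresta, not Fenesta; it does not apply.
Duty = £6,033.35 × 4% = £241.33.
Total = £0.00 + £3,236.97 + £241.33 = £3,478.30.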